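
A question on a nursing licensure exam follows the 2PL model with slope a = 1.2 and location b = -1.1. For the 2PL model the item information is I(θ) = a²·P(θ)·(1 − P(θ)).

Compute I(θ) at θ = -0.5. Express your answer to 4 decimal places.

0.3171

P = 1/(1+e^{-0.7200}) = 0.6726
P(1−P) = 0.6726 × 0.3274 = 0.2202
I = a² × P(1−P) = 1.2² × 0.2202 = 0.31710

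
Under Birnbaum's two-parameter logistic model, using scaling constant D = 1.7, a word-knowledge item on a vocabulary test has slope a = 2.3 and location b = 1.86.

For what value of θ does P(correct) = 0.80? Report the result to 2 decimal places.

2.21

P(θ) = 1 / (1 + exp(−D·a(θ − b)))
logit = ln(0.8000/0.2000) = 1.3863
θ = b + logit/(1.7·a) = 1.86 + 1.3863/3.9100 = 2.2146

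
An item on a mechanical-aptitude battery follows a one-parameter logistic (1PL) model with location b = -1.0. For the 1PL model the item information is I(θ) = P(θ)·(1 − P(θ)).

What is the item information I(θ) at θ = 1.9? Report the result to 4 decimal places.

0.0494

P = 1/(1+e^{-2.9000}) = 0.9478
P(1−P) = 0.9478 × 0.0522 = 0.0494
I = P(1−P) = 0.04943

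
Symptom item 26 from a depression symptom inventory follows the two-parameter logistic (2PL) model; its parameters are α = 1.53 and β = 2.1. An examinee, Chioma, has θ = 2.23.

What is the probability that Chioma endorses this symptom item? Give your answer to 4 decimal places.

P(θ) = 1 / (1 + exp(−α(θ − β)))
Exponent: 1.53 × (2.23 − 2.1) = 0.1989
1/(1 + e^{-0.1989}) = 0.5496

0.5496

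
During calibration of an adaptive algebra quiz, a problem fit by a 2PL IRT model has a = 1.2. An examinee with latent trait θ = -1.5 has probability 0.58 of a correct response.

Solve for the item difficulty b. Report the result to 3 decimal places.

P(θ) = 1 / (1 + exp(−a(θ − b)))
logit(0.58) = ln(0.58/0.42) = 0.3228
b = θ − logit/(a) = -1.5 − 0.3228/1.2000 = -1.7690

-1.769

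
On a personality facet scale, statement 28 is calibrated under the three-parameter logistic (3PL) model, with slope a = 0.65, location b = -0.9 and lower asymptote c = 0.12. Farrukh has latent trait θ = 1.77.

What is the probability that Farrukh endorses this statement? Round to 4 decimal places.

P(θ) = c + (1 − c) · 1 / (1 + exp(−a(θ − b)))
Exponent: 0.65 × (1.77 − (-0.9)) = 1.7355
1/(1 + e^{-1.7355}) = 0.8501
P = 0.12 + 0.88 × 0.8501 = 0.8681

0.8681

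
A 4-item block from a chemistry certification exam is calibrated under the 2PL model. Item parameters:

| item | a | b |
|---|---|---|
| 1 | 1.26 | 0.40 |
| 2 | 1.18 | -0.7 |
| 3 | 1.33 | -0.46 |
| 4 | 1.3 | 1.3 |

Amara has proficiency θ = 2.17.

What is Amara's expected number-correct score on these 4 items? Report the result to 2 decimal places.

P(θ) = 1 / (1 + exp(−a(θ − b)))
P_1 = 1/(1+e^{-2.2302}) = 0.9029
P_2 = 1/(1+e^{-3.3866}) = 0.9673
P_3 = 1/(1+e^{-3.4979}) = 0.9706
P_4 = 1/(1+e^{-1.1310}) = 0.7560
E[score] = 0.9029 + 0.9673 + 0.9706 + 0.7560 = 3.5969

3.60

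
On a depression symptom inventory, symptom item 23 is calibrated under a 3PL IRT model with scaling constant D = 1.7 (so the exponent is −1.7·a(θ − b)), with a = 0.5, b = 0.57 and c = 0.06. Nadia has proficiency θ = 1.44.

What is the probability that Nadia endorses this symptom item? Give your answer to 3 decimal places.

P(θ) = c + (1 − c) · 1 / (1 + exp(−D·a(θ − b)))
Exponent: 1.7 × 0.5 × (1.44 − 0.57) = 0.7395
1/(1 + e^{-0.7395}) = 0.6769
P = 0.06 + 0.94 × 0.6769 = 0.6963

0.696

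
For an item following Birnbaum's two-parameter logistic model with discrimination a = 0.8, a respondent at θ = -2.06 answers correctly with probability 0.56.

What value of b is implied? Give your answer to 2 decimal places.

P(θ) = 1 / (1 + exp(−a(θ − b)))
logit(0.56) = ln(0.56/0.44) = 0.2412
b = θ − logit/(a) = -2.06 − 0.2412/0.8000 = -2.3615

-2.36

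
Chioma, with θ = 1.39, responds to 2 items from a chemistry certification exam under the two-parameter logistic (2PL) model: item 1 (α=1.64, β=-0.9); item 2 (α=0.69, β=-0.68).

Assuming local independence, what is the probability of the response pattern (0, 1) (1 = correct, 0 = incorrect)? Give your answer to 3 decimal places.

0.018

P(θ) = 1 / (1 + exp(−α(θ − β)))
P_1 = 1/(1+e^{-3.7556}) = 0.9771
P_2 = 1/(1+e^{-1.4283}) = 0.8066
L = (1−P_1) × P_2 = 0.0229 × 0.8066 = 0.01843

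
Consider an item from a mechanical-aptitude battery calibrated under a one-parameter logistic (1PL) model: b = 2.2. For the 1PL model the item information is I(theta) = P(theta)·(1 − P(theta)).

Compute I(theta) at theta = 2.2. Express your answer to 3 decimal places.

P = 1/(1+e^{0.0000}) = 0.5000
P(1−P) = 0.5000 × 0.5000 = 0.2500
I = P(1−P) = 0.25000

0.250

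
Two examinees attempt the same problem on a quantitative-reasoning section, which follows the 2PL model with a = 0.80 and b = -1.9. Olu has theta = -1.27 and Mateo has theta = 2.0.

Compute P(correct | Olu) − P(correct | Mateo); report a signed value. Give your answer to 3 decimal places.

-0.334

P(theta) = 1 / (1 + exp(−a(theta − b)))
P(Olu) = 0.6234  [exponent 0.5040]
P(Mateo) = 0.9577  [exponent 3.1200]
Difference = 0.6234 − 0.9577 = -0.3343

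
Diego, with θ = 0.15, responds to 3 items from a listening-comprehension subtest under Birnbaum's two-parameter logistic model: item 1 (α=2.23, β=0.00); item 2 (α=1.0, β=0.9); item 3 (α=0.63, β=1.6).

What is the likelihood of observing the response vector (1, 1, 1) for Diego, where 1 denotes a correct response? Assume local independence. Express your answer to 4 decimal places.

0.0535

P(θ) = 1 / (1 + exp(−α(θ − β)))
P_1 = 1/(1+e^{-0.3345}) = 0.5829
P_2 = 1/(1+e^{0.7500}) = 0.3208
P_3 = 1/(1+e^{0.9135}) = 0.2863
L = P_1 × P_2 × P_3 = 0.5829 × 0.3208 × 0.2863 = 0.05353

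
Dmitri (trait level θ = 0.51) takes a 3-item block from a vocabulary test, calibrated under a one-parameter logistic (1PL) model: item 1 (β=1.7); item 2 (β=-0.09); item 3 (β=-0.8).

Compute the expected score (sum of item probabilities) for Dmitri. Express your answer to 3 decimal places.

1.666

P(θ) = 1 / (1 + exp(−(θ − β)))
P_1 = 1/(1+e^{1.1900}) = 0.2333
P_2 = 1/(1+e^{-0.6000}) = 0.6457
P_3 = 1/(1+e^{-1.3100}) = 0.7875
E[score] = 0.2333 + 0.6457 + 0.7875 = 1.6664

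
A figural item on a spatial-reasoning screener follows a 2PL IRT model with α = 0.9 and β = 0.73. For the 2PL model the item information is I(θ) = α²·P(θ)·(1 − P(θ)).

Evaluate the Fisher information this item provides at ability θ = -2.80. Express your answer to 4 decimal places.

P = 1/(1+e^{3.1770}) = 0.0400
P(1−P) = 0.0400 × 0.9600 = 0.0384
I = α² × P(1−P) = 0.9² × 0.0384 = 0.03113

0.0311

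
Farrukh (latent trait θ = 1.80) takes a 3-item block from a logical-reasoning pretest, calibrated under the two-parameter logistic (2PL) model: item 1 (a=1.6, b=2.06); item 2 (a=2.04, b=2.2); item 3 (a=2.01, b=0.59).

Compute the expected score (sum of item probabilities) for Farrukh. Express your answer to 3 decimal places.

1.623

P(θ) = 1 / (1 + exp(−a(θ − b)))
P_1 = 1/(1+e^{0.4160}) = 0.3975
P_2 = 1/(1+e^{0.8160}) = 0.3066
P_3 = 1/(1+e^{-2.4321}) = 0.9192
E[score] = 0.3975 + 0.3066 + 0.9192 = 1.6233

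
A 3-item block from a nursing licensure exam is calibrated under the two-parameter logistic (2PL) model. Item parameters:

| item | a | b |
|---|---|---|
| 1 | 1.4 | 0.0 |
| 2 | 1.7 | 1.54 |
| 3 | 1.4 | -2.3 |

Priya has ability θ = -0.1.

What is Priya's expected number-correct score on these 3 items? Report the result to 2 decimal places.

1.48

P(θ) = 1 / (1 + exp(−a(θ − b)))
P_1 = 1/(1+e^{0.1400}) = 0.4651
P_2 = 1/(1+e^{2.7880}) = 0.0580
P_3 = 1/(1+e^{-3.0800}) = 0.9561
E[score] = 0.4651 + 0.0580 + 0.9561 = 1.4791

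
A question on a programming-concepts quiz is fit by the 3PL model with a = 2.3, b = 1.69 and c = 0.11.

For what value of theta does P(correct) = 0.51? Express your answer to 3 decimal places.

1.602

P(theta) = c + (1 − c) · 1 / (1 + exp(−a(theta − b)))
Remove guessing floor: (0.51 − 0.11)/(1 − 0.11) = 0.4494
logit = ln(0.4494/0.5506) = -0.2029
theta = b + logit/(a) = 1.69 + (-0.2029)/2.3000 = 1.6018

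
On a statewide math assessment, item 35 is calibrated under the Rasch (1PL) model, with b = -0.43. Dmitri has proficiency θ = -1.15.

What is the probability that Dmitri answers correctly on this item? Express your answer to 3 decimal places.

0.327

P(θ) = 1 / (1 + exp(−(θ − b)))
Exponent: (-1.15 − (-0.43)) = -0.7200
1/(1 + e^{0.7200}) = 0.3274
P = 0.3274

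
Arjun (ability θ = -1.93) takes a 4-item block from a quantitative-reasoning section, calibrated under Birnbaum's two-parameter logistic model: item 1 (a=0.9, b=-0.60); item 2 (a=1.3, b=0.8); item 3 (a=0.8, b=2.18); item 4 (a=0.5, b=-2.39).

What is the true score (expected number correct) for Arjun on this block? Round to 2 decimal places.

P(θ) = 1 / (1 + exp(−a(θ − b)))
P_1 = 1/(1+e^{1.1970}) = 0.2320
P_2 = 1/(1+e^{3.5490}) = 0.0279
P_3 = 1/(1+e^{3.2880}) = 0.0360
P_4 = 1/(1+e^{-0.2300}) = 0.5572
E[score] = 0.2320 + 0.0279 + 0.0360 + 0.5572 = 0.8532

0.85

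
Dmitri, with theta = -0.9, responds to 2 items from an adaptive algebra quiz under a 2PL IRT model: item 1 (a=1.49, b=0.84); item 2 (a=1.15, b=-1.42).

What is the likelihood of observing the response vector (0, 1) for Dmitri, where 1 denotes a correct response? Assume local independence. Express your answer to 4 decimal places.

0.6003

P(theta) = 1 / (1 + exp(−a(theta − b)))
P_1 = 1/(1+e^{2.5926}) = 0.0696
P_2 = 1/(1+e^{-0.5980}) = 0.6452
L = (1−P_1) × P_2 = 0.9304 × 0.6452 = 0.60028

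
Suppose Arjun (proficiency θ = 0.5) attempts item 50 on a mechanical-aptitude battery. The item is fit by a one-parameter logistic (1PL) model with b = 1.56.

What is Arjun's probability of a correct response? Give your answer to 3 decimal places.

0.257

P(θ) = 1 / (1 + exp(−(θ − b)))
Exponent: (0.5 − 1.56) = -1.0600
1/(1 + e^{1.0600}) = 0.2573
P = 0.2573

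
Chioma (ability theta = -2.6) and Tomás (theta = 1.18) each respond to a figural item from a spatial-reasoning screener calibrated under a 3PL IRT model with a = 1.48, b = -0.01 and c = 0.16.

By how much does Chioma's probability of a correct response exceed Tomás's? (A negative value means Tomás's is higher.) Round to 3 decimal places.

-0.699

P(theta) = c + (1 − c) · 1 / (1 + exp(−a(theta − b)))
P(Chioma) = 0.1778  [exponent -3.8332]
P(Tomás) = 0.8768  [exponent 1.7612]
Difference = 0.1778 − 0.8768 = -0.6990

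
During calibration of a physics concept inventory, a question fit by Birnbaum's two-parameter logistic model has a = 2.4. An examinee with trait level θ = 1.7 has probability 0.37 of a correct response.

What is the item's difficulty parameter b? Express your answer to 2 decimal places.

P(θ) = 1 / (1 + exp(−a(θ − b)))
logit(0.37) = ln(0.37/0.63) = -0.5322
b = θ − logit/(a) = 1.7 − (-0.5322)/2.4000 = 1.9218

1.92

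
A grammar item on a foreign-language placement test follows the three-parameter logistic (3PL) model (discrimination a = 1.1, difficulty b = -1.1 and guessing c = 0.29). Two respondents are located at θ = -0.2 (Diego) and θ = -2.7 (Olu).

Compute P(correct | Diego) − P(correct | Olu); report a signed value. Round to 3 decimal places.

P(θ) = c + (1 − c) · 1 / (1 + exp(−a(θ − b)))
P(Diego) = 0.8077  [exponent 0.9900]
P(Olu) = 0.3942  [exponent -1.7600]
Difference = 0.8077 − 0.3942 = 0.4134

0.413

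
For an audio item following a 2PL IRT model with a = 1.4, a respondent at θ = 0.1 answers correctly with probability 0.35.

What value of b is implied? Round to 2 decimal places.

0.54

P(θ) = 1 / (1 + exp(−a(θ − b)))
logit(0.35) = ln(0.35/0.65) = -0.6190
b = θ − logit/(a) = 0.1 − (-0.6190)/1.4000 = 0.5422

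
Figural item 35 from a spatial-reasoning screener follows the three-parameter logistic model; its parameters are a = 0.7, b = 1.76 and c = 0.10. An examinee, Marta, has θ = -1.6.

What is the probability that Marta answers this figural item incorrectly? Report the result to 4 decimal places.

P(θ) = c + (1 − c) · 1 / (1 + exp(−a(θ − b)))
Exponent: 0.7 × (-1.6 − 1.76) = -2.3520
1/(1 + e^{2.3520}) = 0.0869
P = 0.10 + 0.90 × 0.0869 = 0.1782
P(incorrect) = 1 − 0.1782 = 0.8218

0.8218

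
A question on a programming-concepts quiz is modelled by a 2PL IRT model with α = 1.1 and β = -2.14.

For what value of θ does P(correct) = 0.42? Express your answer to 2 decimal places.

-2.43

P(θ) = 1 / (1 + exp(−α(θ − β)))
logit = ln(0.4200/0.5800) = -0.3228
θ = β + logit/(α) = -2.14 + (-0.3228)/1.1000 = -2.4334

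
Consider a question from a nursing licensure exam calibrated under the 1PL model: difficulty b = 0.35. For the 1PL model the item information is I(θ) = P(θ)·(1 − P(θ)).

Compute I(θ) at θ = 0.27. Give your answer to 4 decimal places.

P = 1/(1+e^{0.0800}) = 0.4800
P(1−P) = 0.4800 × 0.5200 = 0.2496
I = P(1−P) = 0.24960

0.2496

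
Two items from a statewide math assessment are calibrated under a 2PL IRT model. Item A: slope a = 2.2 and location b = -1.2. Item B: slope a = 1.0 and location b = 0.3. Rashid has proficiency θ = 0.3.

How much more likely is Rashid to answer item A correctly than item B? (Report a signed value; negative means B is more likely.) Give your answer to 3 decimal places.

0.464

P(θ) = 1 / (1 + exp(−a(θ − b)))
P_A = 0.9644
P_B = 0.5000
P_A − P_B = 0.4644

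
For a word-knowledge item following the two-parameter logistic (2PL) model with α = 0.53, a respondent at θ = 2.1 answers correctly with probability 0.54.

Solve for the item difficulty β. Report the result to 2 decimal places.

1.80

P(θ) = 1 / (1 + exp(−α(θ − β)))
logit(0.54) = ln(0.54/0.46) = 0.1603
β = θ − logit/(α) = 2.1 − 0.1603/0.5300 = 1.7975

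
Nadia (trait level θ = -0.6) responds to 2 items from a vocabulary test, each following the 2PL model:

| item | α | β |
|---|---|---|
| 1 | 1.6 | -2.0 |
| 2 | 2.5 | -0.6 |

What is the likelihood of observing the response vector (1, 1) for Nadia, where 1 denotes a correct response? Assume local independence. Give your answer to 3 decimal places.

0.452

P(θ) = 1 / (1 + exp(−α(θ − β)))
P_1 = 1/(1+e^{-2.2400}) = 0.9038
P_2 = 1/(1+e^{0.0000}) = 0.5000
L = P_1 × P_2 = 0.9038 × 0.5000 = 0.45189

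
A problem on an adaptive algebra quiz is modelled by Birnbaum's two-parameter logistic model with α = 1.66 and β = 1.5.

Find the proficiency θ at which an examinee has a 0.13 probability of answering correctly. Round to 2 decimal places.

0.35

P(θ) = 1 / (1 + exp(−α(θ − β)))
logit = ln(0.1300/0.8700) = -1.9010
θ = β + logit/(α) = 1.5 + (-1.9010)/1.6600 = 0.3548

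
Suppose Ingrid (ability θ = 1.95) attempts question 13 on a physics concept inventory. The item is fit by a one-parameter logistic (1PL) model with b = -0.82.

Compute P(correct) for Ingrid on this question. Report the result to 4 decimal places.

0.9410

P(θ) = 1 / (1 + exp(−(θ − b)))
Exponent: (1.95 − (-0.82)) = 2.7700
1/(1 + e^{-2.7700}) = 0.9410
P = 0.9410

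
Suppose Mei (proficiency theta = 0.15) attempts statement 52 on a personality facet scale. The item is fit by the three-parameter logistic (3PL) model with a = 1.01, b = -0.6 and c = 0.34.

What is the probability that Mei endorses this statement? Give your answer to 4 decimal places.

P(theta) = c + (1 − c) · 1 / (1 + exp(−a(theta − b)))
Exponent: 1.01 × (0.15 − (-0.6)) = 0.7575
1/(1 + e^{-0.7575}) = 0.6808
P = 0.34 + 0.66 × 0.6808 = 0.7893

0.7893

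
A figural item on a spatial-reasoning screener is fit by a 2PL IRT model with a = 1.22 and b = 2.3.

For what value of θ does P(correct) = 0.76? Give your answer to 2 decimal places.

P(θ) = 1 / (1 + exp(−a(θ − b)))
logit = ln(0.7600/0.2400) = 1.1527
θ = b + logit/(a) = 2.3 + 1.1527/1.2200 = 3.2448

3.24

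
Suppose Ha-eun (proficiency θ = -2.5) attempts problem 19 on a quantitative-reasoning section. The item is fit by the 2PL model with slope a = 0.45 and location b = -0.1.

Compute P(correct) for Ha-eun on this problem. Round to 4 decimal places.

0.2535

P(θ) = 1 / (1 + exp(−a(θ − b)))
Exponent: 0.45 × (-2.5 − (-0.1)) = -1.0800
1/(1 + e^{1.0800}) = 0.2535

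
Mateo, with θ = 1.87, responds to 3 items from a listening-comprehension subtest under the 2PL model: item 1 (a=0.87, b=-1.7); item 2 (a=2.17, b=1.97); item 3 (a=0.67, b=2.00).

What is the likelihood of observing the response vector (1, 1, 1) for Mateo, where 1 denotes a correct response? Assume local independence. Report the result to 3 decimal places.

0.204

P(θ) = 1 / (1 + exp(−a(θ − b)))
P_1 = 1/(1+e^{-3.1059}) = 0.9571
P_2 = 1/(1+e^{0.2170}) = 0.4460
P_3 = 1/(1+e^{0.0871}) = 0.4782
L = P_1 × P_2 × P_3 = 0.9571 × 0.4460 × 0.4782 = 0.20413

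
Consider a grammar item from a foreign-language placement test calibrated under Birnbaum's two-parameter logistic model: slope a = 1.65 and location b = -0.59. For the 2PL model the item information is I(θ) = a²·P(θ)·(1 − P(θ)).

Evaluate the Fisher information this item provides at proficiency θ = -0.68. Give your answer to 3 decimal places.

0.677

P = 1/(1+e^{0.1485}) = 0.4629
P(1−P) = 0.4629 × 0.5371 = 0.2486
I = a² × P(1−P) = 1.65² × 0.2486 = 0.67689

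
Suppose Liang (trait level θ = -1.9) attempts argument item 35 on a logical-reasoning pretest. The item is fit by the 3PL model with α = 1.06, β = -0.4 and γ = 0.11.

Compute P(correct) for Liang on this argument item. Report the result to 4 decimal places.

P(θ) = γ + (1 − γ) · 1 / (1 + exp(−α(θ − β)))
Exponent: 1.06 × (-1.9 − (-0.4)) = -1.5900
1/(1 + e^{1.5900}) = 0.1694
P = 0.11 + 0.89 × 0.1694 = 0.2608

0.2608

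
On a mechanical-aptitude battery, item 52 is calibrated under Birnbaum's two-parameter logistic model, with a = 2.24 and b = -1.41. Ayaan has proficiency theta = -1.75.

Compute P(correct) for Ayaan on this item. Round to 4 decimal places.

0.3183

P(theta) = 1 / (1 + exp(−a(theta − b)))
Exponent: 2.24 × (-1.75 − (-1.41)) = -0.7616
1/(1 + e^{0.7616}) = 0.3183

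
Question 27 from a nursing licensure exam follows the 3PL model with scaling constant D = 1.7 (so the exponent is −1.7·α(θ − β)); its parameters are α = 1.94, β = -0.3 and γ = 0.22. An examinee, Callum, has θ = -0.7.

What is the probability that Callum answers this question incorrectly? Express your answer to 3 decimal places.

0.615

P(θ) = γ + (1 − γ) · 1 / (1 + exp(−D·α(θ − β)))
Exponent: 1.7 × 1.94 × (-0.7 − (-0.3)) = -1.3192
1/(1 + e^{1.3192}) = 0.2110
P = 0.22 + 0.78 × 0.2110 = 0.3845
P(incorrect) = 1 − 0.3845 = 0.6155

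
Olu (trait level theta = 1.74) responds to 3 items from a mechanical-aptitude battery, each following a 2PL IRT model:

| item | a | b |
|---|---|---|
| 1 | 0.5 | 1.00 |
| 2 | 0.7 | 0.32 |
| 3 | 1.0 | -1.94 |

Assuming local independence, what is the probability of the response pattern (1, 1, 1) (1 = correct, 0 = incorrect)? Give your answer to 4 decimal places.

0.4211

P(theta) = 1 / (1 + exp(−a(theta − b)))
P_1 = 1/(1+e^{-0.3700}) = 0.5915
P_2 = 1/(1+e^{-0.9940}) = 0.7299
P_3 = 1/(1+e^{-3.6800}) = 0.9754
L = P_1 × P_2 × P_3 = 0.5915 × 0.7299 × 0.9754 = 0.42107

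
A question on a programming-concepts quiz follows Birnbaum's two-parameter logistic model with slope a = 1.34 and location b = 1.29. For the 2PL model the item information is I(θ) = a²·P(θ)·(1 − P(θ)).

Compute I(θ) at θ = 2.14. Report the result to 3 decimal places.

P = 1/(1+e^{-1.1390}) = 0.7575
P(1−P) = 0.7575 × 0.2425 = 0.1837
I = a² × P(1−P) = 1.34² × 0.1837 = 0.32984

0.330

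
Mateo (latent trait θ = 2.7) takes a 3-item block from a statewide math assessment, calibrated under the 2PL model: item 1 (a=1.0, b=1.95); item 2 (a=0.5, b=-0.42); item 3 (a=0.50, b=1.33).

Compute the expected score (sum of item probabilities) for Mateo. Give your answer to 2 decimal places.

P(θ) = 1 / (1 + exp(−a(θ − b)))
P_1 = 1/(1+e^{-0.7500}) = 0.6792
P_2 = 1/(1+e^{-1.5600}) = 0.8264
P_3 = 1/(1+e^{-0.6850}) = 0.6649
E[score] = 0.6792 + 0.8264 + 0.6649 = 2.1704

2.17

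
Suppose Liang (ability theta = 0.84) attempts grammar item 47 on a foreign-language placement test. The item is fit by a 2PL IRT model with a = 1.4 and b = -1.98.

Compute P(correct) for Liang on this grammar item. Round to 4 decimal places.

P(theta) = 1 / (1 + exp(−a(theta − b)))
Exponent: 1.4 × (0.84 − (-1.98)) = 3.9480
1/(1 + e^{-3.9480}) = 0.9811

0.9811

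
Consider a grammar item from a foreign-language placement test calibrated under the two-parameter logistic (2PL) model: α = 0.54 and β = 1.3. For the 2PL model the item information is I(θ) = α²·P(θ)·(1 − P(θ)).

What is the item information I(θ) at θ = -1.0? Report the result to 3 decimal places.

P = 1/(1+e^{1.2420}) = 0.2241
P(1−P) = 0.2241 × 0.7759 = 0.1739
I = α² × P(1−P) = 0.54² × 0.1739 = 0.05070

0.051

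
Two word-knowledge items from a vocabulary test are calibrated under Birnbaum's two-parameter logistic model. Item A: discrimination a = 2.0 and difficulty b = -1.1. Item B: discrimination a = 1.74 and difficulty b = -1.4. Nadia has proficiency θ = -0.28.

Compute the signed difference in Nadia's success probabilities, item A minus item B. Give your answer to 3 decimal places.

-0.038

P(θ) = 1 / (1 + exp(−a(θ − b)))
P_A = 0.8375
P_B = 0.8753
P_A − P_B = -0.0378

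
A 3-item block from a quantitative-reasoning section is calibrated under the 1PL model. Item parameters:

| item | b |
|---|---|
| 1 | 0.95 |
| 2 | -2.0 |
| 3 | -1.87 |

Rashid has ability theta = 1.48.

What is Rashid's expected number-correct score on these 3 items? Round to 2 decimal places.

2.57

P(theta) = 1 / (1 + exp(−(theta − b)))
P_1 = 1/(1+e^{-0.5300}) = 0.6295
P_2 = 1/(1+e^{-3.4800}) = 0.9701
P_3 = 1/(1+e^{-3.3500}) = 0.9661
E[score] = 0.6295 + 0.9701 + 0.9661 = 2.5657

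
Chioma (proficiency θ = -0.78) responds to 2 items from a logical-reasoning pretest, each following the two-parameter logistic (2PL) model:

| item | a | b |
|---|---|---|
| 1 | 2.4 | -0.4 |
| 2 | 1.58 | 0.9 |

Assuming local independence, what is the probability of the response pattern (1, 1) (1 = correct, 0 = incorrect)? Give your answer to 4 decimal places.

0.0188

P(θ) = 1 / (1 + exp(−a(θ − b)))
P_1 = 1/(1+e^{0.9120}) = 0.2866
P_2 = 1/(1+e^{2.6544}) = 0.0657
L = P_1 × P_2 = 0.2866 × 0.0657 = 0.01883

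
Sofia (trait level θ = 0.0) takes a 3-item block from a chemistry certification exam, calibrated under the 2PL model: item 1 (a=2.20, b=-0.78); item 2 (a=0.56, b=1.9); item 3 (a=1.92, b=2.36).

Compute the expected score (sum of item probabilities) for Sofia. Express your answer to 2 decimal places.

1.11

P(θ) = 1 / (1 + exp(−a(θ − b)))
P_1 = 1/(1+e^{-1.7160}) = 0.8476
P_2 = 1/(1+e^{1.0640}) = 0.2565
P_3 = 1/(1+e^{4.5312}) = 0.0107
E[score] = 0.8476 + 0.2565 + 0.0107 = 1.1148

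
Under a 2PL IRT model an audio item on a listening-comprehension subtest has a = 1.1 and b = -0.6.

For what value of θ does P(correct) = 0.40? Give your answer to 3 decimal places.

-0.969

P(θ) = 1 / (1 + exp(−a(θ − b)))
logit = ln(0.4000/0.6000) = -0.4055
θ = b + logit/(a) = -0.6 + (-0.4055)/1.1000 = -0.9686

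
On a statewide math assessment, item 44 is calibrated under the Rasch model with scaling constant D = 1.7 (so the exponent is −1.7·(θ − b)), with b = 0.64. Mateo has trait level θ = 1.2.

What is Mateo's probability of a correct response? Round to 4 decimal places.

P(θ) = 1 / (1 + exp(−D·(θ − b)))
Exponent: 1.7 × (1.2 − 0.64) = 0.9520
1/(1 + e^{-0.9520}) = 0.7215
P = 0.7215

0.7215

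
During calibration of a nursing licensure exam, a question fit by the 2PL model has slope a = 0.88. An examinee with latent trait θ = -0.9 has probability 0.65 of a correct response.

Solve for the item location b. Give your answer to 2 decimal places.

-1.60

P(θ) = 1 / (1 + exp(−a(θ − b)))
logit(0.65) = ln(0.65/0.35) = 0.6190
b = θ − logit/(a) = -0.9 − 0.6190/0.8800 = -1.6035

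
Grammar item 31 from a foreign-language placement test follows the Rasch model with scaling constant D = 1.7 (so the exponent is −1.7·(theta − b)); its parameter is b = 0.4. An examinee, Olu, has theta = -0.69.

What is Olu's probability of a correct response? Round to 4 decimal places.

P(theta) = 1 / (1 + exp(−D·(theta − b)))
Exponent: 1.7 × (-0.69 − 0.4) = -1.8530
1/(1 + e^{1.8530}) = 0.1355
P = 0.1355

0.1355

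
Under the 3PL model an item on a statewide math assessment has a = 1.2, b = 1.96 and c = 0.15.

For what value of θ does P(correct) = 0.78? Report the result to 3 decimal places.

2.837

P(θ) = c + (1 − c) · 1 / (1 + exp(−a(θ − b)))
Remove guessing floor: (0.78 − 0.15)/(1 − 0.15) = 0.7412
logit = ln(0.7412/0.2588) = 1.0521
θ = b + logit/(a) = 1.96 + 1.0521/1.2000 = 2.8367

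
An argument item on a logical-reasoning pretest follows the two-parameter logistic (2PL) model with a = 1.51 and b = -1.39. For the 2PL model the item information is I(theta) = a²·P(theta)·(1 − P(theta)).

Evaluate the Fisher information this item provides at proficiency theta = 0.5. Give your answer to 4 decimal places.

0.1175

P = 1/(1+e^{-2.8539}) = 0.9455
P(1−P) = 0.9455 × 0.0545 = 0.0515
I = a² × P(1−P) = 1.51² × 0.0515 = 0.11745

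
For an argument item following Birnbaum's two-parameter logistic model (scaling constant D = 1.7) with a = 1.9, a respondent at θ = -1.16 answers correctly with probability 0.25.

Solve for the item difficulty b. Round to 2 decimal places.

P(θ) = 1 / (1 + exp(−D·a(θ − b)))
logit(0.25) = ln(0.25/0.75) = -1.0986
b = θ − logit/(1.7·a) = -1.16 − (-1.0986)/3.2300 = -0.8199

-0.82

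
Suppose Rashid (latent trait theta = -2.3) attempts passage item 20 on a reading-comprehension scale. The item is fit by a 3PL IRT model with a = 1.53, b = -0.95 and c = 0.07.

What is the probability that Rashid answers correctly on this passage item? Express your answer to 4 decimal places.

P(theta) = c + (1 − c) · 1 / (1 + exp(−a(theta − b)))
Exponent: 1.53 × (-2.3 − (-0.95)) = -2.0655
1/(1 + e^{2.0655}) = 0.1125
P = 0.07 + 0.93 × 0.1125 = 0.1746

0.1746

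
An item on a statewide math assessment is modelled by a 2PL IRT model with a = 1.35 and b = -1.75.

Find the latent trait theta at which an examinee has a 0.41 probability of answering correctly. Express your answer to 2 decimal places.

P(theta) = 1 / (1 + exp(−a(theta − b)))
logit = ln(0.4100/0.5900) = -0.3640
theta = b + logit/(a) = -1.75 + (-0.3640)/1.3500 = -2.0196

-2.02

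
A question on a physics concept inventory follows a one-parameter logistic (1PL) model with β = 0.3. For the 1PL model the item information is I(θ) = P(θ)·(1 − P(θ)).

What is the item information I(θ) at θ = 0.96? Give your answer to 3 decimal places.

P = 1/(1+e^{-0.6600}) = 0.6593
P(1−P) = 0.6593 × 0.3407 = 0.2246
I = P(1−P) = 0.22464

0.225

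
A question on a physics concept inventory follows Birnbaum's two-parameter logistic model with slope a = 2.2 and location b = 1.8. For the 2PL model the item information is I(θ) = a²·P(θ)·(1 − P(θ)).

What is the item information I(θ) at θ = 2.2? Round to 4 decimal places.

1.0030

P = 1/(1+e^{-0.8800}) = 0.7068
P(1−P) = 0.7068 × 0.2932 = 0.2072
I = a² × P(1−P) = 2.2² × 0.2072 = 1.00297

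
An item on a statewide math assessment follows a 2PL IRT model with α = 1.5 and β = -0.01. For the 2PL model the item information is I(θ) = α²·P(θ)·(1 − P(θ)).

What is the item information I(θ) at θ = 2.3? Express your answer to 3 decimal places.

P = 1/(1+e^{-3.4650}) = 0.9697
P(1−P) = 0.9697 × 0.0303 = 0.0294
I = α² × P(1−P) = 1.5² × 0.0294 = 0.06616

0.066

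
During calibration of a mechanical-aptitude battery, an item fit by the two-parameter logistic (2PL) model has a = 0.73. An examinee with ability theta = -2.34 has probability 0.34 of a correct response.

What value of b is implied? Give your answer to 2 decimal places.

P(theta) = 1 / (1 + exp(−a(theta − b)))
logit(0.34) = ln(0.34/0.66) = -0.6633
b = theta − logit/(a) = -2.34 − (-0.6633)/0.7300 = -1.4314

-1.43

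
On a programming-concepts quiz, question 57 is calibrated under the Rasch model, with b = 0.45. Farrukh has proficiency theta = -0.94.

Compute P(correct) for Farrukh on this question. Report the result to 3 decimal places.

0.199

P(theta) = 1 / (1 + exp(−(theta − b)))
Exponent: (-0.94 − 0.45) = -1.3900
1/(1 + e^{1.3900}) = 0.1994
P = 0.1994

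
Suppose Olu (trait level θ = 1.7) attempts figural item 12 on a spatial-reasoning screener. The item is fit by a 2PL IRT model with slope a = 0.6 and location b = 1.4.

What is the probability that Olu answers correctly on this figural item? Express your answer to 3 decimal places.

0.545

P(θ) = 1 / (1 + exp(−a(θ − b)))
Exponent: 0.6 × (1.7 − 1.4) = 0.1800
1/(1 + e^{-0.1800}) = 0.5449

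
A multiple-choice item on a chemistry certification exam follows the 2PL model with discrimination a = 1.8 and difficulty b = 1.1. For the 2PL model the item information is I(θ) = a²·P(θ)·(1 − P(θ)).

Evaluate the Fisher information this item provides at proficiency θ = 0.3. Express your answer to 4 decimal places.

P = 1/(1+e^{1.4400}) = 0.1915
P(1−P) = 0.1915 × 0.8085 = 0.1549
I = a² × P(1−P) = 1.8² × 0.1549 = 0.50173

0.5017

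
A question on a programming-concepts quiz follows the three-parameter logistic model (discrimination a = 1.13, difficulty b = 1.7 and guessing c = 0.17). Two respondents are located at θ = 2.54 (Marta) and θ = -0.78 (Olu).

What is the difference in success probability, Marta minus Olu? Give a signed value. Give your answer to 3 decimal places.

P(θ) = c + (1 − c) · 1 / (1 + exp(−a(θ − b)))
P(Marta) = 0.7684  [exponent 0.9492]
P(Olu) = 0.2175  [exponent -2.8024]
Difference = 0.7684 − 0.2175 = 0.5509

0.551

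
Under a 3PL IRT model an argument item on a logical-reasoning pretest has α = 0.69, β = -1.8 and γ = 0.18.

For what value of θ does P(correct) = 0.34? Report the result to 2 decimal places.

-3.85

P(θ) = γ + (1 − γ) · 1 / (1 + exp(−α(θ − β)))
Remove guessing floor: (0.34 − 0.18)/(1 − 0.18) = 0.1951
logit = ln(0.1951/0.8049) = -1.4171
θ = β + logit/(α) = -1.8 + (-1.4171)/0.6900 = -3.8537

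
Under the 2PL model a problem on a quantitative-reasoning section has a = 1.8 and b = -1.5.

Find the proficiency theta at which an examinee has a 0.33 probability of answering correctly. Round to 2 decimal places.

-1.89

P(theta) = 1 / (1 + exp(−a(theta − b)))
logit = ln(0.3300/0.6700) = -0.7082
theta = b + logit/(a) = -1.5 + (-0.7082)/1.8000 = -1.8934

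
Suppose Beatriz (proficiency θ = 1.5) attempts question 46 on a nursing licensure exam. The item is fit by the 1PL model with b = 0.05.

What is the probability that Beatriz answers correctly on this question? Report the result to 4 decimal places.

0.8100

P(θ) = 1 / (1 + exp(−(θ − b)))
Exponent: (1.5 − 0.05) = 1.4500
1/(1 + e^{-1.4500}) = 0.8100
P = 0.8100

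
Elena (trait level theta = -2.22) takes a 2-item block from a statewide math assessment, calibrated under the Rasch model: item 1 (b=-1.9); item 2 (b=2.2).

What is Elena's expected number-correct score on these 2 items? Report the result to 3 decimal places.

0.433

P(theta) = 1 / (1 + exp(−(theta − b)))
P_1 = 1/(1+e^{0.3200}) = 0.4207
P_2 = 1/(1+e^{4.4200}) = 0.0119
E[score] = 0.4207 + 0.0119 = 0.4326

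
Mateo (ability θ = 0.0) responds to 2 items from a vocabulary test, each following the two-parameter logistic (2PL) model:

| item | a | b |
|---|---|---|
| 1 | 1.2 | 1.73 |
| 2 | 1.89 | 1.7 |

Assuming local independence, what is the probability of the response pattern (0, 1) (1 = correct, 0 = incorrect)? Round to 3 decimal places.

0.034

P(θ) = 1 / (1 + exp(−a(θ − b)))
P_1 = 1/(1+e^{2.0760}) = 0.1115
P_2 = 1/(1+e^{3.2130}) = 0.0387
L = (1−P_1) × P_2 = 0.8885 × 0.0387 = 0.03437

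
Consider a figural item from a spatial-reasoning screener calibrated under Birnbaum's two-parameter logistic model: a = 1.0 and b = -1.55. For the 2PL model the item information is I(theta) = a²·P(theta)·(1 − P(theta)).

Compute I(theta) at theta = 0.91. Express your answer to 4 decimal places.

0.0725

P = 1/(1+e^{-2.4600}) = 0.9213
P(1−P) = 0.9213 × 0.0787 = 0.0725
I = a² × P(1−P) = 1.0² × 0.0725 = 0.07252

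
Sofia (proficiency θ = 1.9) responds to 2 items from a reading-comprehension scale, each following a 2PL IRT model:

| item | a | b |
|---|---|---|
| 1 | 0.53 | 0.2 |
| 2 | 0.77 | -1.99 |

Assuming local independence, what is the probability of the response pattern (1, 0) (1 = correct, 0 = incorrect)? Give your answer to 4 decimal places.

P(θ) = 1 / (1 + exp(−a(θ − b)))
P_1 = 1/(1+e^{-0.9010}) = 0.7112
P_2 = 1/(1+e^{-2.9953}) = 0.9524
L = P_1 × (1−P_2) = 0.7112 × 0.0476 = 0.03388

0.0339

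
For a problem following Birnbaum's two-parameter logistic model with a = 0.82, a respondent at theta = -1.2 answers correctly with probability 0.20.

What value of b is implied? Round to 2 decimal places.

P(theta) = 1 / (1 + exp(−a(theta − b)))
logit(0.20) = ln(0.20/0.80) = -1.3863
b = theta − logit/(a) = -1.2 − (-1.3863)/0.8200 = 0.4906

0.49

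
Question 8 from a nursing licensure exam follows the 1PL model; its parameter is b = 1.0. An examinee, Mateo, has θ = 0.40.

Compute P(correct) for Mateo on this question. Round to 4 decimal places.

P(θ) = 1 / (1 + exp(−(θ − b)))
Exponent: (0.40 − 1.0) = -0.6000
1/(1 + e^{0.6000}) = 0.3543
P = 0.3543

0.3543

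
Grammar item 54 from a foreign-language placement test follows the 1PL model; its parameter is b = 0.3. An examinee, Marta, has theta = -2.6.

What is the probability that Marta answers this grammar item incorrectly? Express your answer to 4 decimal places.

P(theta) = 1 / (1 + exp(−(theta − b)))
Exponent: (-2.6 − 0.3) = -2.9000
1/(1 + e^{2.9000}) = 0.0522
P = 0.0522
P(incorrect) = 1 − 0.0522 = 0.9478

0.9478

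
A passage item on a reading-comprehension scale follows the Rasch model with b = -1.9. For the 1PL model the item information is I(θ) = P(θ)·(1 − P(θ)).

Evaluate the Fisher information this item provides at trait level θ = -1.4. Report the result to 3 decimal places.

0.235

P = 1/(1+e^{-0.5000}) = 0.6225
P(1−P) = 0.6225 × 0.3775 = 0.2350
I = P(1−P) = 0.23500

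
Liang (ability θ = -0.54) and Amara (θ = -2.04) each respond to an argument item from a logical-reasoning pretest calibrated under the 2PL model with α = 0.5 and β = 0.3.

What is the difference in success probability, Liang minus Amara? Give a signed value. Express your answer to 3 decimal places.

P(θ) = 1 / (1 + exp(−α(θ − β)))
P(Liang) = 0.3965  [exponent -0.4200]
P(Amara) = 0.2369  [exponent -1.1700]
Difference = 0.3965 − 0.2369 = 0.1597

0.160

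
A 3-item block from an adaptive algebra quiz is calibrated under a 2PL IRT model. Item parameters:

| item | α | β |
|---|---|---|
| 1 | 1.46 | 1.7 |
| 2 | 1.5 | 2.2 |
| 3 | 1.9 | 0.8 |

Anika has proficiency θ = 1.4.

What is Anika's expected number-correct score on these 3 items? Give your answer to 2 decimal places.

P(θ) = 1 / (1 + exp(−α(θ − β)))
P_1 = 1/(1+e^{0.4380}) = 0.3922
P_2 = 1/(1+e^{1.2000}) = 0.2315
P_3 = 1/(1+e^{-1.1400}) = 0.7577
E[score] = 0.3922 + 0.2315 + 0.7577 = 1.3814

1.38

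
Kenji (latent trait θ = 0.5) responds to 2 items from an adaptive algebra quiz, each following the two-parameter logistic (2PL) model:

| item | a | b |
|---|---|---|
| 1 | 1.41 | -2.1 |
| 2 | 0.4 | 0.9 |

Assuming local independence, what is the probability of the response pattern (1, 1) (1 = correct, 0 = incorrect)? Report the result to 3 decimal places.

P(θ) = 1 / (1 + exp(−a(θ − b)))
P_1 = 1/(1+e^{-3.6660}) = 0.9751
P_2 = 1/(1+e^{0.1600}) = 0.4601
L = P_1 × P_2 = 0.9751 × 0.4601 = 0.44861

0.449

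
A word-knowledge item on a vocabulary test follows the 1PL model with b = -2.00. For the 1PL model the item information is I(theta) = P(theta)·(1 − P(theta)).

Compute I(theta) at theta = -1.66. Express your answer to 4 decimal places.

P = 1/(1+e^{-0.3400}) = 0.5842
P(1−P) = 0.5842 × 0.4158 = 0.2429
I = P(1−P) = 0.24291

0.2429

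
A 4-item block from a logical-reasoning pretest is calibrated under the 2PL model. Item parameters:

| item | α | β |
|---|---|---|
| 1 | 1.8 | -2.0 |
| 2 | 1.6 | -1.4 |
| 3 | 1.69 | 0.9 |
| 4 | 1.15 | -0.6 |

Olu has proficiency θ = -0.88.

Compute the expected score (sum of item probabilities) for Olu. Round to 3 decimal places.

P(θ) = 1 / (1 + exp(−α(θ − β)))
P_1 = 1/(1+e^{-2.0160}) = 0.8825
P_2 = 1/(1+e^{-0.8320}) = 0.6968
P_3 = 1/(1+e^{3.0082}) = 0.0471
P_4 = 1/(1+e^{0.3220}) = 0.4202
E[score] = 0.8825 + 0.6968 + 0.0471 + 0.4202 = 2.0465

2.046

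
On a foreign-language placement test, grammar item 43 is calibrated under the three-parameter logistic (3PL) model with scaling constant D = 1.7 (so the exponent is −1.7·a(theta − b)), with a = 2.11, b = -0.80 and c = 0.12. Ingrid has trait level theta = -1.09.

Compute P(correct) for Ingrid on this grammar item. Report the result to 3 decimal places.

0.350

P(theta) = c + (1 − c) · 1 / (1 + exp(−D·a(theta − b)))
Exponent: 1.7 × 2.11 × (-1.09 − (-0.80)) = -1.0402
1/(1 + e^{1.0402}) = 0.2611
P = 0.12 + 0.88 × 0.2611 = 0.3498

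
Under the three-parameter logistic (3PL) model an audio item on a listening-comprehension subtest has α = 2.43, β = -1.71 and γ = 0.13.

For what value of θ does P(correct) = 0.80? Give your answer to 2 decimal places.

P(θ) = γ + (1 − γ) · 1 / (1 + exp(−α(θ − β)))
Remove guessing floor: (0.80 − 0.13)/(1 − 0.13) = 0.7701
logit = ln(0.7701/0.2299) = 1.2090
θ = β + logit/(α) = -1.71 + 1.2090/2.4300 = -1.2125

-1.21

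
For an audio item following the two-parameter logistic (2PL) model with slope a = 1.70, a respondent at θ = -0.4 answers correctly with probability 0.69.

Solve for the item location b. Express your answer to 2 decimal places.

P(θ) = 1 / (1 + exp(−a(θ − b)))
logit(0.69) = ln(0.69/0.31) = 0.8001
b = θ − logit/(a) = -0.4 − 0.8001/1.7000 = -0.8707

-0.87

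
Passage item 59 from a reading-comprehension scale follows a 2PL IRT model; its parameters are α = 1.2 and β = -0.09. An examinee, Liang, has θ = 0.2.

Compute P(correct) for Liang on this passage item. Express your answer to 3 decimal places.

P(θ) = 1 / (1 + exp(−α(θ − β)))
Exponent: 1.2 × (0.2 − (-0.09)) = 0.3480
1/(1 + e^{-0.3480}) = 0.5861

0.586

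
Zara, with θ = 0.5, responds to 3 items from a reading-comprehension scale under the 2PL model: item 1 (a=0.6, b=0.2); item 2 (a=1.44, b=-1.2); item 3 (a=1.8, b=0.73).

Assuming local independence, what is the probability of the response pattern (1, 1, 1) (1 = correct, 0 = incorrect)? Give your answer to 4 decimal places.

0.1996

P(θ) = 1 / (1 + exp(−a(θ − b)))
P_1 = 1/(1+e^{-0.1800}) = 0.5449
P_2 = 1/(1+e^{-2.4480}) = 0.9204
P_3 = 1/(1+e^{0.4140}) = 0.3980
L = P_1 × P_2 × P_3 = 0.5449 × 0.9204 × 0.3980 = 0.19958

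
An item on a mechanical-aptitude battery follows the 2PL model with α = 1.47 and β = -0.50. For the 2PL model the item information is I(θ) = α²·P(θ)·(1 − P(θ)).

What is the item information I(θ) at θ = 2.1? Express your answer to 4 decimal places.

0.0453

P = 1/(1+e^{-3.8220}) = 0.9786
P(1−P) = 0.9786 × 0.0214 = 0.0210
I = α² × P(1−P) = 1.47² × 0.0210 = 0.04529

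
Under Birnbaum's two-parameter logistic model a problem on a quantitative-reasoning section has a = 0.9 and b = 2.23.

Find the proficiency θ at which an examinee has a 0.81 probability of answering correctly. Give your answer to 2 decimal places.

P(θ) = 1 / (1 + exp(−a(θ − b)))
logit = ln(0.8100/0.1900) = 1.4500
θ = b + logit/(a) = 2.23 + 1.4500/0.9000 = 3.8411

3.84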